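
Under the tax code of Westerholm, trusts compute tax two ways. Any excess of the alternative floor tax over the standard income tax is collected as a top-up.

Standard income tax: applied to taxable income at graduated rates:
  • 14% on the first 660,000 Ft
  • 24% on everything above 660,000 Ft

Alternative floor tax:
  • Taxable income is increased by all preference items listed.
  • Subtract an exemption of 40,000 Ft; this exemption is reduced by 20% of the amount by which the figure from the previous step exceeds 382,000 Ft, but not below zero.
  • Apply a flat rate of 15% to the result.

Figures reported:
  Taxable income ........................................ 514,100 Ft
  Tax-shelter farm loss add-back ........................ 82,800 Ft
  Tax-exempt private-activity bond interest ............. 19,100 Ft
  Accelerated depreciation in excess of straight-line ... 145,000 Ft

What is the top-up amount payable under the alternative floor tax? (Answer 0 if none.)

Standard income tax:
  514,100 Ft × 14% = 71,974 Ft

Alternative floor tax:
  Adjusted income: 514,100 Ft + 82,800 Ft + 19,100 Ft + 145,000 Ft = 761,000 Ft
  Exemption: 20% × (761,000 Ft − 382,000 Ft) = 75,800 Ft ≥ 40,000 Ft, so the exemption is fully phased out
  Base: 761,000 Ft − 0 Ft = 761,000 Ft
  761,000 Ft × 15% = 114,150 Ft

Excess of alternative floor tax over standard income tax: 114,150 Ft − 71,974 Ft = 42,176 Ft.

42,176 Ft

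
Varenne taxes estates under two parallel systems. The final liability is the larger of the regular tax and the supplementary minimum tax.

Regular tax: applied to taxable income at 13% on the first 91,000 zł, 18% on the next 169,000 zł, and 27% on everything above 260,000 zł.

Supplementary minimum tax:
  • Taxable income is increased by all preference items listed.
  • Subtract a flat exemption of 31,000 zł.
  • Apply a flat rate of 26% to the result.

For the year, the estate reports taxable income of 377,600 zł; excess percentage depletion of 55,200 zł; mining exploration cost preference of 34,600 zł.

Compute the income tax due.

Regular tax:
  91,000 zł × 13% = 11,830 zł
  169,000 zł × 18% = 30,420 zł
  117,600 zł × 27% = 31,752 zł
  → 74,002 zł

Supplementary minimum tax:
  Adjusted income: 377,600 zł + 55,200 zł + 34,600 zł = 467,400 zł
  Less exemption 31,000 zł → base 436,400 zł
  436,400 zł × 26% = 113,464 zł

113,464 zł > 74,002 zł, so the supplementary minimum tax is the binding amount.

113,464 zł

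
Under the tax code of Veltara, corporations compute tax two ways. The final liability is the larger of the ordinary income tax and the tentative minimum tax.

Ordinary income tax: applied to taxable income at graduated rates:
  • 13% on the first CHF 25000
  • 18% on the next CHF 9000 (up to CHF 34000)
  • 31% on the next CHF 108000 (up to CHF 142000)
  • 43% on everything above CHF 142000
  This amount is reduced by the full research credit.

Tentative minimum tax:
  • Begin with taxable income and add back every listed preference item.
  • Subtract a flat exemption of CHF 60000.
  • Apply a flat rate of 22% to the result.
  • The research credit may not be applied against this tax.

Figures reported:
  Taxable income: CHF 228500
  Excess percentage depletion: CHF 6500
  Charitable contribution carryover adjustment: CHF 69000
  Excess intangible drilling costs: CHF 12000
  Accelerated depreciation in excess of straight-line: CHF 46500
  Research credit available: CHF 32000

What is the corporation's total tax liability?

CHF 66550

Tentative minimum tax:
  Adjusted income: CHF 228500 + CHF 6500 + CHF 69000 + CHF 12000 + CHF 46500 = CHF 362500
  Less exemption CHF 60000 → base CHF 302500
  CHF 302500 × 22% = CHF 66550

Ordinary income tax:
  CHF 25000 × 13% = CHF 3250
  CHF 9000 × 18% = CHF 1620
  CHF 108000 × 31% = CHF 33480
  CHF 86500 × 43% = CHF 37195
  → CHF 75545
  Less research credit CHF 32000 → CHF 43545

CHF 66550 > CHF 43545, so the tentative minimum tax is the binding amount.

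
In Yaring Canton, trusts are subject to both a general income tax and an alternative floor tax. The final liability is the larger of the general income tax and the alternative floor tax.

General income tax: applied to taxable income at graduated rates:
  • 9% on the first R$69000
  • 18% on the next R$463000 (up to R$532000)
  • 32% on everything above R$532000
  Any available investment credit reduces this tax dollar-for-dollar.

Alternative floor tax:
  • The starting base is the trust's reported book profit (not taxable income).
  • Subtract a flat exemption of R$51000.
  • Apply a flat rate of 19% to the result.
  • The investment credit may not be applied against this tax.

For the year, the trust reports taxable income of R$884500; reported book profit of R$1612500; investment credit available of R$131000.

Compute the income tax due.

R$296685

General income tax:
  R$69000 × 9% = R$6210
  R$463000 × 18% = R$83340
  R$352500 × 32% = R$112800
  → R$202350
  Less investment credit R$131000 → R$71350

Alternative floor tax:
  Base (reported book profit): R$1612500
  Less exemption R$51000 → base R$1561500
  R$1561500 × 19% = R$296685

R$296685 > R$71350, so the alternative floor tax is the binding amount.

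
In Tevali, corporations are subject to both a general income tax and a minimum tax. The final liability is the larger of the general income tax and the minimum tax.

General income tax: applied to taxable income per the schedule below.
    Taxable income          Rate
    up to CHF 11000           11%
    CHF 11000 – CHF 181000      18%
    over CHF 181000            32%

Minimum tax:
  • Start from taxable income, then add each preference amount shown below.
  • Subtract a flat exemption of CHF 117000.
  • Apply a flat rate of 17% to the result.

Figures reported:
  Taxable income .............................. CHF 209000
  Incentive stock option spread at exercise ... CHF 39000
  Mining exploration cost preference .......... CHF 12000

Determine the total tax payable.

General income tax:
  CHF 11000 × 11% = CHF 1210
  CHF 170000 × 18% = CHF 30600
  CHF 28000 × 32% = CHF 8960
  → CHF 40770

Minimum tax:
  Adjusted income: CHF 209000 + CHF 39000 + CHF 12000 = CHF 260000
  Less exemption CHF 117000 → base CHF 143000
  CHF 143000 × 17% = CHF 24310

CHF 40770 > CHF 24310, so the general income tax governs.

CHF 40770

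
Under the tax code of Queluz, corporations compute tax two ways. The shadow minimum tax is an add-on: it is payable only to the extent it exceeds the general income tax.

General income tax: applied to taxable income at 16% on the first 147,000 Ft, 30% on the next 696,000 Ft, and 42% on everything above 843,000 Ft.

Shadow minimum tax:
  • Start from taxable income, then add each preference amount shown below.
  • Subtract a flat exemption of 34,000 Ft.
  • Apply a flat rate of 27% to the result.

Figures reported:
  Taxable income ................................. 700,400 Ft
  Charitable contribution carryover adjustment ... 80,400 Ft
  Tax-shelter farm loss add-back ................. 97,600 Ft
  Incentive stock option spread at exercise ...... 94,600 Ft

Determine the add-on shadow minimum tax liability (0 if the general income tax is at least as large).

63,990 Ft

General income tax:
  147,000 Ft × 16% = 23,520 Ft
  553,400 Ft × 30% = 166,020 Ft
  → 189,540 Ft

Shadow minimum tax:
  Adjusted income: 700,400 Ft + 80,400 Ft + 97,600 Ft + 94,600 Ft = 973,000 Ft
  Less exemption 34,000 Ft → base 939,000 Ft
  939,000 Ft × 27% = 253,530 Ft

Excess of shadow minimum tax over general income tax: 253,530 Ft − 189,540 Ft = 63,990 Ft.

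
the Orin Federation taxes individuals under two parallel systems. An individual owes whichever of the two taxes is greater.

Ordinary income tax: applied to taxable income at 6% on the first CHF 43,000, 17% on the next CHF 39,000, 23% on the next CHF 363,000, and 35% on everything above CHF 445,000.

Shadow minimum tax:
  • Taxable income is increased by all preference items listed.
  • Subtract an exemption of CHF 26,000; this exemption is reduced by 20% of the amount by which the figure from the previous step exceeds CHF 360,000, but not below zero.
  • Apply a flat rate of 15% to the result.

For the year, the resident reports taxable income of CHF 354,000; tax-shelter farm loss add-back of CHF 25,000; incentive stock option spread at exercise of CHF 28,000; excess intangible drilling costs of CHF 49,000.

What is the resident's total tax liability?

CHF 71,770

Shadow minimum tax:
  Adjusted income: CHF 354,000 + CHF 25,000 + CHF 28,000 + CHF 49,000 = CHF 456,000
  Exemption: CHF 26,000 − 20% × (CHF 456,000 − CHF 360,000) = CHF 26,000 − CHF 19,200 = CHF 6,800
  Base: CHF 456,000 − CHF 6,800 = CHF 449,200
  CHF 449,200 × 15% = CHF 67,380

Ordinary income tax:
  CHF 43,000 × 6% = CHF 2,580
  CHF 39,000 × 17% = CHF 6,630
  CHF 272,000 × 23% = CHF 62,560
  → CHF 71,770

CHF 71,770 > CHF 67,380, so the ordinary income tax governs.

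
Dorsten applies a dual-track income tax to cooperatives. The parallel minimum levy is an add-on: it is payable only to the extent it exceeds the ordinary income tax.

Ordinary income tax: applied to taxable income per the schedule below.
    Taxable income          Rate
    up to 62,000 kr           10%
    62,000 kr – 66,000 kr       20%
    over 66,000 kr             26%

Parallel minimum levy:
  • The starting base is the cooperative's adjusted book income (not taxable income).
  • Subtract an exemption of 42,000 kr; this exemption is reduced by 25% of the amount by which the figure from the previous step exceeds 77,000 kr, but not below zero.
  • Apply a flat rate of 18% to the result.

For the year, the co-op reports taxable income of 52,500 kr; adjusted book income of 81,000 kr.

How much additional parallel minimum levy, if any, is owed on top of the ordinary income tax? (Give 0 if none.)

1,950 kr

Ordinary income tax:
  52,500 kr × 10% = 5,250 kr

Parallel minimum levy:
  Base (adjusted book income): 81,000 kr
  Exemption: 42,000 kr − 25% × (81,000 kr − 77,000 kr) = 42,000 kr − 1,000 kr = 41,000 kr
  Base: 81,000 kr − 41,000 kr = 40,000 kr
  40,000 kr × 18% = 7,200 kr

Excess of parallel minimum levy over ordinary income tax: 7,200 kr − 5,250 kr = 1,950 kr.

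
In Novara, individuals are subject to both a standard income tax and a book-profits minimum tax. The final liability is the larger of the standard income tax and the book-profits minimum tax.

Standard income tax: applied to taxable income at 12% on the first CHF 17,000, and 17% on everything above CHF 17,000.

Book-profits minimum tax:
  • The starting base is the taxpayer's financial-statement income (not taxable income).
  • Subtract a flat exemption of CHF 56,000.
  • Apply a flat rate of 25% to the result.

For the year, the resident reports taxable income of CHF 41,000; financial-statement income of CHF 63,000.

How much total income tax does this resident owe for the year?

Standard income tax:
  CHF 17,000 × 12% = CHF 2,040
  CHF 24,000 × 17% = CHF 4,080
  → CHF 6,120

Book-profits minimum tax:
  Base (financial-statement income): CHF 63,000
  Less exemption CHF 56,000 → base CHF 7,000
  CHF 7,000 × 25% = CHF 1,750

CHF 6,120 > CHF 1,750, so the standard income tax governs.

CHF 6,120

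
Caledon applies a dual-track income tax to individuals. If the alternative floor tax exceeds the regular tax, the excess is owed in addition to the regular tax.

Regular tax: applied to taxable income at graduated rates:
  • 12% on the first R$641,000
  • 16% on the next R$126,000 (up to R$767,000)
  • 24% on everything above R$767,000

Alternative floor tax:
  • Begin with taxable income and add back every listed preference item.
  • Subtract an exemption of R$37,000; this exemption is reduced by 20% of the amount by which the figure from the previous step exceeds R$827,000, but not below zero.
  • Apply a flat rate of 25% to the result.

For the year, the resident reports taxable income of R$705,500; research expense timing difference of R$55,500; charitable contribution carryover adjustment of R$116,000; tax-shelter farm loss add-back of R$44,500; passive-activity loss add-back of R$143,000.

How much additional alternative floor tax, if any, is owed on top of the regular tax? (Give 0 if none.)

Regular tax:
  R$641,000 × 12% = R$76,920
  R$64,500 × 16% = R$10,320
  → R$87,240

Alternative floor tax:
  Adjusted income: R$705,500 + R$55,500 + R$116,000 + R$44,500 + R$143,000 = R$1,064,500
  Exemption: 20% × (R$1,064,500 − R$827,000) = R$47,500 ≥ R$37,000, so the exemption is fully phased out
  Base: R$1,064,500 − R$0 = R$1,064,500
  R$1,064,500 × 25% = R$266,125

Excess of alternative floor tax over regular tax: R$266,125 − R$87,240 = R$178,885.

R$178,885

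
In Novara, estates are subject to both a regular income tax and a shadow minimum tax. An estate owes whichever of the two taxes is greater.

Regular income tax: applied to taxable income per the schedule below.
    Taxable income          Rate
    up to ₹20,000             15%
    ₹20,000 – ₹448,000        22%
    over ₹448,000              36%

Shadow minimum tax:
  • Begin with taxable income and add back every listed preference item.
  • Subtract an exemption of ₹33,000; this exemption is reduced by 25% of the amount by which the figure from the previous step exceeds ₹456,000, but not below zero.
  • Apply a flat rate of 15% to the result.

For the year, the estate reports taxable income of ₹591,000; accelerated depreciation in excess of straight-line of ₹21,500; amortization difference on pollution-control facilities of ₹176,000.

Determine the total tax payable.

₹148,640

Regular income tax:
  ₹20,000 × 15% = ₹3,000
  ₹428,000 × 22% = ₹94,160
  ₹143,000 × 36% = ₹51,480
  → ₹148,640

Shadow minimum tax:
  Adjusted income: ₹591,000 + ₹21,500 + ₹176,000 = ₹788,500
  Exemption: 25% × (₹788,500 − ₹456,000) = ₹83,125 ≥ ₹33,000, so the exemption is fully phased out
  Base: ₹788,500 − ₹0 = ₹788,500
  ₹788,500 × 15% = ₹118,275

₹148,640 > ₹118,275, so the regular income tax governs.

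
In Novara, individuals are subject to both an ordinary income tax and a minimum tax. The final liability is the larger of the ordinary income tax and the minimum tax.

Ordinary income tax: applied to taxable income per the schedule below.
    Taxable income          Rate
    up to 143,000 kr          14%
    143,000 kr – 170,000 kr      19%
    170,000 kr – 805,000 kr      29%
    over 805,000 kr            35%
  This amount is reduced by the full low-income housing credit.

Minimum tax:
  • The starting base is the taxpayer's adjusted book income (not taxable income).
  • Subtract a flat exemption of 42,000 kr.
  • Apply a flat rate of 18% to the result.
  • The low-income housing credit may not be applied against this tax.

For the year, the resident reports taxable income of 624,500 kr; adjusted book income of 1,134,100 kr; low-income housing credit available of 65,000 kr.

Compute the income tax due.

Minimum tax:
  Base (adjusted book income): 1,134,100 kr
  Less exemption 42,000 kr → base 1,092,100 kr
  1,092,100 kr × 18% = 196,578 kr

Ordinary income tax:
  143,000 kr × 14% = 20,020 kr
  27,000 kr × 19% = 5,130 kr
  454,500 kr × 29% = 131,805 kr
  → 156,955 kr
  Less low-income housing credit 65,000 kr → 91,955 kr

196,578 kr > 91,955 kr, so the minimum tax is the binding amount.

196,578 kr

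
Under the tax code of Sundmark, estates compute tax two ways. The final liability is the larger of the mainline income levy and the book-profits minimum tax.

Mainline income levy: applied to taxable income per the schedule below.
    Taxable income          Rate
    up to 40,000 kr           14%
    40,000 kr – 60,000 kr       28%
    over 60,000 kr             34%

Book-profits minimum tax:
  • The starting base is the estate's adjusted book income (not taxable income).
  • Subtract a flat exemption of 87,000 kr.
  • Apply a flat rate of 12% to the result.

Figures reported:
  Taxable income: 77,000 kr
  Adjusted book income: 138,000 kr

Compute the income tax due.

16,980 kr

Mainline income levy:
  40,000 kr × 14% = 5,600 kr
  20,000 kr × 28% = 5,600 kr
  17,000 kr × 34% = 5,780 kr
  → 16,980 kr

Book-profits minimum tax:
  Base (adjusted book income): 138,000 kr
  Less exemption 87,000 kr → base 51,000 kr
  51,000 kr × 12% = 6,120 kr

16,980 kr > 6,120 kr, so the mainline income levy governs.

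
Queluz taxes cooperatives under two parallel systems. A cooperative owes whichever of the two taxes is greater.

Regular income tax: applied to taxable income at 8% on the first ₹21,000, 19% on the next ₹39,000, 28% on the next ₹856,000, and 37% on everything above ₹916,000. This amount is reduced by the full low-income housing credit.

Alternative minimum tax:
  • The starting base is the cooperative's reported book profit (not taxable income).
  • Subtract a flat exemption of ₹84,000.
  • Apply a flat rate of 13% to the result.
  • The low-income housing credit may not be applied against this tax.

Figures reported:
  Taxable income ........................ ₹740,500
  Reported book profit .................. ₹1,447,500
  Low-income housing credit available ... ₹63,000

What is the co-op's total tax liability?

Regular income tax:
  ₹21,000 × 8% = ₹1,680
  ₹39,000 × 19% = ₹7,410
  ₹680,500 × 28% = ₹190,540
  → ₹199,630
  Less low-income housing credit ₹63,000 → ₹136,630

Alternative minimum tax:
  Base (reported book profit): ₹1,447,500
  Less exemption ₹84,000 → base ₹1,363,500
  ₹1,363,500 × 13% = ₹177,255

₹177,255 > ₹136,630, so the alternative minimum tax is the binding amount.

₹177,255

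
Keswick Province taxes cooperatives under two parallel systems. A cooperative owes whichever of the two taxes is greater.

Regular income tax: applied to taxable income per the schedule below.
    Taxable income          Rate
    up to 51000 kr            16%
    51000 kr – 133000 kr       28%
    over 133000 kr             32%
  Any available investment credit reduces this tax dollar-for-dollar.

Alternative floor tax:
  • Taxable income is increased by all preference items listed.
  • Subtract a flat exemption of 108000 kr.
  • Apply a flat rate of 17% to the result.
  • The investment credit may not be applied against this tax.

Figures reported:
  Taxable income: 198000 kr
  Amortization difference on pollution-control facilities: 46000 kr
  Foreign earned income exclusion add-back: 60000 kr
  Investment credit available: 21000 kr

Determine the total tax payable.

33320 kr

Regular income tax:
  51000 kr × 16% = 8160 kr
  82000 kr × 28% = 22960 kr
  65000 kr × 32% = 20800 kr
  → 51920 kr
  Less investment credit 21000 kr → 30920 kr

Alternative floor tax:
  Adjusted income: 198000 kr + 46000 kr + 60000 kr = 304000 kr
  Less exemption 108000 kr → base 196000 kr
  196000 kr × 17% = 33320 kr

33320 kr > 30920 kr, so the alternative floor tax is the binding amount.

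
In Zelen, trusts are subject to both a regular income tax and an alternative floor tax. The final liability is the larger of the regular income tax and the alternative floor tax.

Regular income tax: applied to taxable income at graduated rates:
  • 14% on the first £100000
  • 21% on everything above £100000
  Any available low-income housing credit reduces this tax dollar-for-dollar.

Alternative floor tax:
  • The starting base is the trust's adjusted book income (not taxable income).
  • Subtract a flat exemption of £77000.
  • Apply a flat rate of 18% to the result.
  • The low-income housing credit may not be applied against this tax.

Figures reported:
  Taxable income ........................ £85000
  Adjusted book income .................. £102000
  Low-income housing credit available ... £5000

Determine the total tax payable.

Regular income tax:
  £85000 × 14% = £11900
  Less low-income housing credit £5000 → £6900

Alternative floor tax:
  Base (adjusted book income): £102000
  Less exemption £77000 → base £25000
  £25000 × 18% = £4500

£6900 > £4500, so the regular income tax governs.

£6900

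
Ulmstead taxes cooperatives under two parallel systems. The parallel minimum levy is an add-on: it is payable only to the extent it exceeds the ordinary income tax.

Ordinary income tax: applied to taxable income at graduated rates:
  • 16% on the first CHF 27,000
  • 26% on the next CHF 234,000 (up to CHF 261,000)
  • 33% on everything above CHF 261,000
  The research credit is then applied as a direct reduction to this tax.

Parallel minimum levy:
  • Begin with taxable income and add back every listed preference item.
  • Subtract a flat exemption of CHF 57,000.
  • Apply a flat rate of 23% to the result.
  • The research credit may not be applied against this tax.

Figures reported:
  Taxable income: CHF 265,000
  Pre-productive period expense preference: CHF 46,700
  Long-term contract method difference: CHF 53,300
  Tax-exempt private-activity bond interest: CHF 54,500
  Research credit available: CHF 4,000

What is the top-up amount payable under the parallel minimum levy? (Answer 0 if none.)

CHF 20,895

Ordinary income tax:
  CHF 27,000 × 16% = CHF 4,320
  CHF 234,000 × 26% = CHF 60,840
  CHF 4,000 × 33% = CHF 1,320
  → CHF 66,480
  Less research credit CHF 4,000 → CHF 62,480

Parallel minimum levy:
  Adjusted income: CHF 265,000 + CHF 46,700 + CHF 53,300 + CHF 54,500 = CHF 419,500
  Less exemption CHF 57,000 → base CHF 362,500
  CHF 362,500 × 23% = CHF 83,375

Excess of parallel minimum levy over ordinary income tax: CHF 83,375 − CHF 62,480 = CHF 20,895.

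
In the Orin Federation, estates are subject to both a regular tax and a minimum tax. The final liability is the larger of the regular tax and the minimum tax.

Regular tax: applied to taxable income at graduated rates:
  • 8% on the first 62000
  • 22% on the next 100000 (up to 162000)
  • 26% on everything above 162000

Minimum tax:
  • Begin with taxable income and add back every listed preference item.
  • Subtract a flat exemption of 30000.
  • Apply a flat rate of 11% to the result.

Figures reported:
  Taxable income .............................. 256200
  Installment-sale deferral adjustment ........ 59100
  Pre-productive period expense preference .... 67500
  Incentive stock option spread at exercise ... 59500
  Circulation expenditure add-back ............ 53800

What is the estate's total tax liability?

Regular tax:
  62000 × 8% = 4960
  100000 × 22% = 22000
  94200 × 26% = 24492
  → 51452

Minimum tax:
  Adjusted income: 256200 + 59100 + 67500 + 59500 + 53800 = 496100
  Less exemption 30000 → base 466100
  466100 × 11% = 51271

51452 > 51271, so the regular tax governs.

51452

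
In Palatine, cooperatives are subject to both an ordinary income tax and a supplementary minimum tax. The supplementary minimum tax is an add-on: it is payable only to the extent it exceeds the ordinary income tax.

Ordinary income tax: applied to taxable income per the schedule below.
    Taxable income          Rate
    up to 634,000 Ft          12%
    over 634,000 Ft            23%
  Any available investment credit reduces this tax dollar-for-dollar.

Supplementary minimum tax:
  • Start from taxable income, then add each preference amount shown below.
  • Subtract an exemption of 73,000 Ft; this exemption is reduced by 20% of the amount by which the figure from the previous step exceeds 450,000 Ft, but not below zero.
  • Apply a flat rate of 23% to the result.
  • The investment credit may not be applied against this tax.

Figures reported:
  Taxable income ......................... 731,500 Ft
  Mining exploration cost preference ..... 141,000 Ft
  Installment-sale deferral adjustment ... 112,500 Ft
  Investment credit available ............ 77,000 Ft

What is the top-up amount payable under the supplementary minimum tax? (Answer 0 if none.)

205,045 Ft

Supplementary minimum tax:
  Adjusted income: 731,500 Ft + 141,000 Ft + 112,500 Ft = 985,000 Ft
  Exemption: 20% × (985,000 Ft − 450,000 Ft) = 107,000 Ft ≥ 73,000 Ft, so the exemption is fully phased out
  Base: 985,000 Ft − 0 Ft = 985,000 Ft
  985,000 Ft × 23% = 226,550 Ft

Ordinary income tax:
  634,000 Ft × 12% = 76,080 Ft
  97,500 Ft × 23% = 22,425 Ft
  → 98,505 Ft
  Less investment credit 77,000 Ft → 21,505 Ft

Excess of supplementary minimum tax over ordinary income tax: 226,550 Ft − 21,505 Ft = 205,045 Ft.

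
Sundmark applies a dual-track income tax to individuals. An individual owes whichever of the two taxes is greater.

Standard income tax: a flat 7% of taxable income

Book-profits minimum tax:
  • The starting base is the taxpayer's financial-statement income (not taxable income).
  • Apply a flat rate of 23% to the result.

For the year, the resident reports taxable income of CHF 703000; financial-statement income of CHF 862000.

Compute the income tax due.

CHF 198260

Standard income tax:
  CHF 703000 × 7% = CHF 49210

Book-profits minimum tax:
  Base (financial-statement income): CHF 862000
  CHF 862000 × 23% = CHF 198260

CHF 198260 > CHF 49210, so the book-profits minimum tax is the binding amount.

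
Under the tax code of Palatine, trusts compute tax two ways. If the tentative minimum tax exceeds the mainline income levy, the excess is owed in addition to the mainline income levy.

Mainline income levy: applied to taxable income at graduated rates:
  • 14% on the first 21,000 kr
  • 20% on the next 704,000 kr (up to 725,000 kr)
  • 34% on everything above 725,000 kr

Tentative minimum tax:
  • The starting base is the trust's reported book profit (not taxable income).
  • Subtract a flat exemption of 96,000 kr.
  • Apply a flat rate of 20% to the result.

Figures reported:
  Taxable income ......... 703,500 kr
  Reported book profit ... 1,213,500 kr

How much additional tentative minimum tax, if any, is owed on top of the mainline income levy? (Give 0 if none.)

84,060 kr

Tentative minimum tax:
  Base (reported book profit): 1,213,500 kr
  Less exemption 96,000 kr → base 1,117,500 kr
  1,117,500 kr × 20% = 223,500 kr

Mainline income levy:
  21,000 kr × 14% = 2,940 kr
  682,500 kr × 20% = 136,500 kr
  → 139,440 kr

Excess of tentative minimum tax over mainline income levy: 223,500 kr − 139,440 kr = 84,060 kr.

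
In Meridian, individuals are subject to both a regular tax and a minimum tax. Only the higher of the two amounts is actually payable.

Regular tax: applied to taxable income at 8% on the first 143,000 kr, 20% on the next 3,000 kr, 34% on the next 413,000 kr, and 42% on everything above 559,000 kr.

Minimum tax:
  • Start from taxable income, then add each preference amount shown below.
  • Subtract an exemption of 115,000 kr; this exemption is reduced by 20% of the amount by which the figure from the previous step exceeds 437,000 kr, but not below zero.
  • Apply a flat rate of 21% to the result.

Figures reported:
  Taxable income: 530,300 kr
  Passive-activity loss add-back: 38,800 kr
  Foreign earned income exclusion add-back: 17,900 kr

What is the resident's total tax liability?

Minimum tax:
  Adjusted income: 530,300 kr + 38,800 kr + 17,900 kr = 587,000 kr
  Exemption: 115,000 kr − 20% × (587,000 kr − 437,000 kr) = 115,000 kr − 30,000 kr = 85,000 kr
  Base: 587,000 kr − 85,000 kr = 502,000 kr
  502,000 kr × 21% = 105,420 kr

Regular tax:
  143,000 kr × 8% = 11,440 kr
  3,000 kr × 20% = 600 kr
  384,300 kr × 34% = 130,662 kr
  → 142,702 kr

142,702 kr > 105,420 kr, so the regular tax governs.

142,702 kr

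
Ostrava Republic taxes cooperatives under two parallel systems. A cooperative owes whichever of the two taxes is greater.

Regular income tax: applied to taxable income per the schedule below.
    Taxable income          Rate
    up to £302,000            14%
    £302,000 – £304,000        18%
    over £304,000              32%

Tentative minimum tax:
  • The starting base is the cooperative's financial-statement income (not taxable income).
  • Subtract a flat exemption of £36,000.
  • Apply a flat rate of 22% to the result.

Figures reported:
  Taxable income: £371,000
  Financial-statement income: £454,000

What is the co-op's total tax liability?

£91,960

Regular income tax:
  £302,000 × 14% = £42,280
  £2,000 × 18% = £360
  £67,000 × 32% = £21,440
  → £64,080

Tentative minimum tax:
  Base (financial-statement income): £454,000
  Less exemption £36,000 → base £418,000
  £418,000 × 22% = £91,960

£91,960 > £64,080, so the tentative minimum tax is the binding amount.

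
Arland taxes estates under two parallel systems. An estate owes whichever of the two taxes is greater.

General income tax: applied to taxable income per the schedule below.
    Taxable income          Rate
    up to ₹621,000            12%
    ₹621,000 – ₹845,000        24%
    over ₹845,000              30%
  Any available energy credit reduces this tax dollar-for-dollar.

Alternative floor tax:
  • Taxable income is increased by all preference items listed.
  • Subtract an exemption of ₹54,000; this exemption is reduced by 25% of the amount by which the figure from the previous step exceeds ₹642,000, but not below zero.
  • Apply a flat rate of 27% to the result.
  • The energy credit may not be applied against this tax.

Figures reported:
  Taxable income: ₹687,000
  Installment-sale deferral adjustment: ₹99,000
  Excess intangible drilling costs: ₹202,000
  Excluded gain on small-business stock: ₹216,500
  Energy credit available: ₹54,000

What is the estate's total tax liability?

General income tax:
  ₹621,000 × 12% = ₹74,520
  ₹66,000 × 24% = ₹15,840
  → ₹90,360
  Less energy credit ₹54,000 → ₹36,360

Alternative floor tax:
  Adjusted income: ₹687,000 + ₹99,000 + ₹202,000 + ₹216,500 = ₹1,204,500
  Exemption: 25% × (₹1,204,500 − ₹642,000) = ₹140,625 ≥ ₹54,000, so the exemption is fully phased out
  Base: ₹1,204,500 − ₹0 = ₹1,204,500
  ₹1,204,500 × 27% = ₹325,215

₹325,215 > ₹36,360, so the alternative floor tax is the binding amount.

₹325,215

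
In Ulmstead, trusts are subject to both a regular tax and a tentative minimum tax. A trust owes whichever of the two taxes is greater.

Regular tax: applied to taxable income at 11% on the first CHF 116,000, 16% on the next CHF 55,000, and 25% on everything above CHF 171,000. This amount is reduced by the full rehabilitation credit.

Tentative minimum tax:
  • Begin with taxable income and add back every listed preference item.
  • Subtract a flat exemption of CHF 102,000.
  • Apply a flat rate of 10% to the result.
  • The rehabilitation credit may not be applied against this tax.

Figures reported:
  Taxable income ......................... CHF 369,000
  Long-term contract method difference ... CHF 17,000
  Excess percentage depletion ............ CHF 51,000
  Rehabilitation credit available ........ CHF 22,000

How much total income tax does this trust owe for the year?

Tentative minimum tax:
  Adjusted income: CHF 369,000 + CHF 17,000 + CHF 51,000 = CHF 437,000
  Less exemption CHF 102,000 → base CHF 335,000
  CHF 335,000 × 10% = CHF 33,500

Regular tax:
  CHF 116,000 × 11% = CHF 12,760
  CHF 55,000 × 16% = CHF 8,800
  CHF 198,000 × 25% = CHF 49,500
  → CHF 71,060
  Less rehabilitation credit CHF 22,000 → CHF 49,060

CHF 49,060 > CHF 33,500, so the regular tax governs.

CHF 49,060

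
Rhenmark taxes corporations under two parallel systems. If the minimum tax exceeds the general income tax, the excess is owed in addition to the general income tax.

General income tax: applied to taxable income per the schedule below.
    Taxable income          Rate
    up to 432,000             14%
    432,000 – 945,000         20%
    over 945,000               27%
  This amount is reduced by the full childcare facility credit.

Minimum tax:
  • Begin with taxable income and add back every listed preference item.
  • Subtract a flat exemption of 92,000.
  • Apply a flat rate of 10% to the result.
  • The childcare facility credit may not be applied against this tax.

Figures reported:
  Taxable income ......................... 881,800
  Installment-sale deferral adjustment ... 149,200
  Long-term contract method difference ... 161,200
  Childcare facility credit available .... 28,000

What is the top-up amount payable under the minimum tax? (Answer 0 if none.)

Minimum tax:
  Adjusted income: 881,800 + 149,200 + 161,200 = 1,192,200
  Less exemption 92,000 → base 1,100,200
  1,100,200 × 10% = 110,020

General income tax:
  432,000 × 14% = 60,480
  449,800 × 20% = 89,960
  → 150,440
  Less childcare facility credit 28,000 → 122,440

110,020 ≤ 122,440, so no add-on is due.

0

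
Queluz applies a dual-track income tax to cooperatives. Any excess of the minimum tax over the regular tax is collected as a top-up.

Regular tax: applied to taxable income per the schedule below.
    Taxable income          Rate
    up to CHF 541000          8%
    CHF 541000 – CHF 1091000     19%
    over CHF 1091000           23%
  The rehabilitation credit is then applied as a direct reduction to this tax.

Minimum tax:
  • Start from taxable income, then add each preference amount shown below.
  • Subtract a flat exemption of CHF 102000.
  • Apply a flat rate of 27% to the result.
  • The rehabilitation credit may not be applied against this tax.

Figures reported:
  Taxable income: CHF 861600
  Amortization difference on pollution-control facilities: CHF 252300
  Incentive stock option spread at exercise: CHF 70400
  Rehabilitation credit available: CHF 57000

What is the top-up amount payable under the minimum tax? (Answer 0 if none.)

Minimum tax:
  Adjusted income: CHF 861600 + CHF 252300 + CHF 70400 = CHF 1184300
  Less exemption CHF 102000 → base CHF 1082300
  CHF 1082300 × 27% = CHF 292221

Regular tax:
  CHF 541000 × 8% = CHF 43280
  CHF 320600 × 19% = CHF 60914
  → CHF 104194
  Less rehabilitation credit CHF 57000 → CHF 47194

Excess of minimum tax over regular tax: CHF 292221 − CHF 47194 = CHF 245027.

CHF 245027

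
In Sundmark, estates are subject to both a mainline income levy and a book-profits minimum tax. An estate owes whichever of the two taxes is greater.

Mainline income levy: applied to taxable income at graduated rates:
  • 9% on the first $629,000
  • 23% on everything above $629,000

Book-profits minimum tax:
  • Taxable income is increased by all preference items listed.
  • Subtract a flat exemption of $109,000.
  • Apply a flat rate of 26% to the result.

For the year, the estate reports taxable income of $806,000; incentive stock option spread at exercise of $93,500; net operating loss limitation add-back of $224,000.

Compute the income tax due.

Book-profits minimum tax:
  Adjusted income: $806,000 + $93,500 + $224,000 = $1,123,500
  Less exemption $109,000 → base $1,014,500
  $1,014,500 × 26% = $263,770

Mainline income levy:
  $629,000 × 9% = $56,610
  $177,000 × 23% = $40,710
  → $97,320

$263,770 > $97,320, so the book-profits minimum tax is the binding amount.

$263,770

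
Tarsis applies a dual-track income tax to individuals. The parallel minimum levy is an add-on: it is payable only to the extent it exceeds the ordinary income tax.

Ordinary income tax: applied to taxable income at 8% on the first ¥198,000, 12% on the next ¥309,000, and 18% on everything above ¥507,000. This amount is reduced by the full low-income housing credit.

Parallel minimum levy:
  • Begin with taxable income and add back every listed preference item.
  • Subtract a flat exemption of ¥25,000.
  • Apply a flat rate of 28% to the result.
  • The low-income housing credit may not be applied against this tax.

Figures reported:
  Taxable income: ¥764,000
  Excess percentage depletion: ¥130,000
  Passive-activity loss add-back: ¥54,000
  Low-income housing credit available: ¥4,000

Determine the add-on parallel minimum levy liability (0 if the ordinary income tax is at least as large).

¥163,260

Ordinary income tax:
  ¥198,000 × 8% = ¥15,840
  ¥309,000 × 12% = ¥37,080
  ¥257,000 × 18% = ¥46,260
  → ¥99,180
  Less low-income housing credit ¥4,000 → ¥95,180

Parallel minimum levy:
  Adjusted income: ¥764,000 + ¥130,000 + ¥54,000 = ¥948,000
  Less exemption ¥25,000 → base ¥923,000
  ¥923,000 × 28% = ¥258,440

Excess of parallel minimum levy over ordinary income tax: ¥258,440 − ¥95,180 = ¥163,260.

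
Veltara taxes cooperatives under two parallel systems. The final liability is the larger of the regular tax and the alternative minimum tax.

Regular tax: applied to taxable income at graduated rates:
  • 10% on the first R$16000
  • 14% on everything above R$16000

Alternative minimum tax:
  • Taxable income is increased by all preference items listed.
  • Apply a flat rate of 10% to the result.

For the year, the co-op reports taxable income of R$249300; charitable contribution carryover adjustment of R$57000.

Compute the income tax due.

Regular tax:
  R$16000 × 10% = R$1600
  R$233300 × 14% = R$32662
  → R$34262

Alternative minimum tax:
  Adjusted income: R$249300 + R$57000 = R$306300
  R$306300 × 10% = R$30630

R$34262 > R$30630, so the regular tax governs.

R$34262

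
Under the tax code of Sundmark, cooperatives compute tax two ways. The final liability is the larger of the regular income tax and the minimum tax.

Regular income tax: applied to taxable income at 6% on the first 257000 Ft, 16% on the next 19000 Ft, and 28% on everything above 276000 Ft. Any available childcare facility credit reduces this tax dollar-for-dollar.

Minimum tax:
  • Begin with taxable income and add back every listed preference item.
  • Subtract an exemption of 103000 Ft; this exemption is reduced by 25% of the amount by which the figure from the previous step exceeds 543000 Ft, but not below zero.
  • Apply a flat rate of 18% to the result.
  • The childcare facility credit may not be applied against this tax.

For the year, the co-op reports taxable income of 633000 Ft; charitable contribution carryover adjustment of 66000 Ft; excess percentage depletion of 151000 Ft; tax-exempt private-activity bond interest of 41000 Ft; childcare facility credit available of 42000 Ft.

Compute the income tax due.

Minimum tax:
  Adjusted income: 633000 Ft + 66000 Ft + 151000 Ft + 41000 Ft = 891000 Ft
  Exemption: 103000 Ft − 25% × (891000 Ft − 543000 Ft) = 103000 Ft − 87000 Ft = 16000 Ft
  Base: 891000 Ft − 16000 Ft = 875000 Ft
  875000 Ft × 18% = 157500 Ft

Regular income tax:
  257000 Ft × 6% = 15420 Ft
  19000 Ft × 16% = 3040 Ft
  357000 Ft × 28% = 99960 Ft
  → 118420 Ft
  Less childcare facility credit 42000 Ft → 76420 Ft

157500 Ft > 76420 Ft, so the minimum tax is the binding amount.

157500 Ft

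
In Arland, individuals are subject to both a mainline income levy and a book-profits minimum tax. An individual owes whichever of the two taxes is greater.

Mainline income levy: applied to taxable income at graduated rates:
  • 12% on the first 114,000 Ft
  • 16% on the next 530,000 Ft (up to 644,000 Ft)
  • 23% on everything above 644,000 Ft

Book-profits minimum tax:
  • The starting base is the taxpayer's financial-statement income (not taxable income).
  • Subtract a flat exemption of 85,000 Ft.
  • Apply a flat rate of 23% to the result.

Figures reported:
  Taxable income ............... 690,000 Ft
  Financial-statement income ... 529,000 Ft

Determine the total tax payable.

Book-profits minimum tax:
  Base (financial-statement income): 529,000 Ft
  Less exemption 85,000 Ft → base 444,000 Ft
  444,000 Ft × 23% = 102,120 Ft

Mainline income levy:
  114,000 Ft × 12% = 13,680 Ft
  530,000 Ft × 16% = 84,800 Ft
  46,000 Ft × 23% = 10,580 Ft
  → 109,060 Ft

109,060 Ft > 102,120 Ft, so the mainline income levy governs.

109,060 Ft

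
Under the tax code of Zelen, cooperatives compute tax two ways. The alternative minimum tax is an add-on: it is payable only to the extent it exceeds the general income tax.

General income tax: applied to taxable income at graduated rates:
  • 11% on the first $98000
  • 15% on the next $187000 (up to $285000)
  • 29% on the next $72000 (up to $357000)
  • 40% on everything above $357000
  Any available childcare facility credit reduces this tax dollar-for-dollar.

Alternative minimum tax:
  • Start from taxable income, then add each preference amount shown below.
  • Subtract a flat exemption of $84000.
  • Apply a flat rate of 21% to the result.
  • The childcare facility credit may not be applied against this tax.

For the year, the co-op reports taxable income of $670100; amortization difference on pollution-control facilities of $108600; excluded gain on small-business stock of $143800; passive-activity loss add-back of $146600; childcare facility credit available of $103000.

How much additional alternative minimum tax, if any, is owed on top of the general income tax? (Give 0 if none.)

Alternative minimum tax:
  Adjusted income: $670100 + $108600 + $143800 + $146600 = $1069100
  Less exemption $84000 → base $985100
  $985100 × 21% = $206871

General income tax:
  $98000 × 11% = $10780
  $187000 × 15% = $28050
  $72000 × 29% = $20880
  $313100 × 40% = $125240
  → $184950
  Less childcare facility credit $103000 → $81950

Excess of alternative minimum tax over general income tax: $206871 − $81950 = $124921.

$124921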